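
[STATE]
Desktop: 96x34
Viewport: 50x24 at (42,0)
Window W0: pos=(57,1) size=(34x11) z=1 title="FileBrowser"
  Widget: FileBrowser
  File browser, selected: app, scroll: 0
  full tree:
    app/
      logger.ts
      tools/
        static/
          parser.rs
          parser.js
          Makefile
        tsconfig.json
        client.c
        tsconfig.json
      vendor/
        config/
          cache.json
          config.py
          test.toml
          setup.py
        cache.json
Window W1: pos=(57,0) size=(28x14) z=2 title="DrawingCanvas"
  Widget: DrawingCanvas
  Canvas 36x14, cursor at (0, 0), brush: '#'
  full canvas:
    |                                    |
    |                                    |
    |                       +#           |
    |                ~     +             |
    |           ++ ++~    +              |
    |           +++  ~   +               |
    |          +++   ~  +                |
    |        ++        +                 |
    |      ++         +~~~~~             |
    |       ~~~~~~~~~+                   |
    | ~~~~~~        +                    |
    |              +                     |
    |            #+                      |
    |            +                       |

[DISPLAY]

               ┏━━━━━━━━━━━━━━━━━━━━━━━━━━┓       
               ┃ DrawingCanvas            ┃━━━━━┓ 
               ┠──────────────────────────┨     ┃ 
               ┃+                         ┃─────┨ 
               ┃                          ┃     ┃ 
               ┃                       +# ┃     ┃ 
               ┃                ~     +   ┃     ┃ 
               ┃           ++ ++~    +    ┃     ┃ 
               ┃           +++  ~   +     ┃     ┃ 
               ┃          +++   ~  +      ┃     ┃ 
               ┃        ++        +       ┃     ┃ 
               ┃      ++         +~~~~~   ┃━━━━━┛ 
               ┃       ~~~~~~~~~+         ┃       
               ┗━━━━━━━━━━━━━━━━━━━━━━━━━━┛       
                                                  
                                                  
                                                  
                                                  
                                                  
                                                  
                                                  
                                                  
                                                  
                                                  


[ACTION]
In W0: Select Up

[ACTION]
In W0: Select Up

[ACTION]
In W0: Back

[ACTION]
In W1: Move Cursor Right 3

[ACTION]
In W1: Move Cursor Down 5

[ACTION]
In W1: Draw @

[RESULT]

               ┏━━━━━━━━━━━━━━━━━━━━━━━━━━┓       
               ┃ DrawingCanvas            ┃━━━━━┓ 
               ┠──────────────────────────┨     ┃ 
               ┃                          ┃─────┨ 
               ┃                          ┃     ┃ 
               ┃                       +# ┃     ┃ 
               ┃                ~     +   ┃     ┃ 
               ┃           ++ ++~    +    ┃     ┃ 
               ┃   @       +++  ~   +     ┃     ┃ 
               ┃          +++   ~  +      ┃     ┃ 
               ┃        ++        +       ┃     ┃ 
               ┃      ++         +~~~~~   ┃━━━━━┛ 
               ┃       ~~~~~~~~~+         ┃       
               ┗━━━━━━━━━━━━━━━━━━━━━━━━━━┛       
                                                  
                                                  
                                                  
                                                  
                                                  
                                                  
                                                  
                                                  
                                                  
                                                  


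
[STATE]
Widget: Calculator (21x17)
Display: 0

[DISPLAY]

                    0
┌───┬───┬───┬───┐    
│ 7 │ 8 │ 9 │ ÷ │    
├───┼───┼───┼───┤    
│ 4 │ 5 │ 6 │ × │    
├───┼───┼───┼───┤    
│ 1 │ 2 │ 3 │ - │    
├───┼───┼───┼───┤    
│ 0 │ . │ = │ + │    
├───┼───┼───┼───┤    
│ C │ MC│ MR│ M+│    
└───┴───┴───┴───┘    
                     
                     
                     
                     
                     


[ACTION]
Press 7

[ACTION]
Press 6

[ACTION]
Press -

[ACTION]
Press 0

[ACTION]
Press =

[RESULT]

                   76
┌───┬───┬───┬───┐    
│ 7 │ 8 │ 9 │ ÷ │    
├───┼───┼───┼───┤    
│ 4 │ 5 │ 6 │ × │    
├───┼───┼───┼───┤    
│ 1 │ 2 │ 3 │ - │    
├───┼───┼───┼───┤    
│ 0 │ . │ = │ + │    
├───┼───┼───┼───┤    
│ C │ MC│ MR│ M+│    
└───┴───┴───┴───┘    
                     
                     
                     
                     
                     


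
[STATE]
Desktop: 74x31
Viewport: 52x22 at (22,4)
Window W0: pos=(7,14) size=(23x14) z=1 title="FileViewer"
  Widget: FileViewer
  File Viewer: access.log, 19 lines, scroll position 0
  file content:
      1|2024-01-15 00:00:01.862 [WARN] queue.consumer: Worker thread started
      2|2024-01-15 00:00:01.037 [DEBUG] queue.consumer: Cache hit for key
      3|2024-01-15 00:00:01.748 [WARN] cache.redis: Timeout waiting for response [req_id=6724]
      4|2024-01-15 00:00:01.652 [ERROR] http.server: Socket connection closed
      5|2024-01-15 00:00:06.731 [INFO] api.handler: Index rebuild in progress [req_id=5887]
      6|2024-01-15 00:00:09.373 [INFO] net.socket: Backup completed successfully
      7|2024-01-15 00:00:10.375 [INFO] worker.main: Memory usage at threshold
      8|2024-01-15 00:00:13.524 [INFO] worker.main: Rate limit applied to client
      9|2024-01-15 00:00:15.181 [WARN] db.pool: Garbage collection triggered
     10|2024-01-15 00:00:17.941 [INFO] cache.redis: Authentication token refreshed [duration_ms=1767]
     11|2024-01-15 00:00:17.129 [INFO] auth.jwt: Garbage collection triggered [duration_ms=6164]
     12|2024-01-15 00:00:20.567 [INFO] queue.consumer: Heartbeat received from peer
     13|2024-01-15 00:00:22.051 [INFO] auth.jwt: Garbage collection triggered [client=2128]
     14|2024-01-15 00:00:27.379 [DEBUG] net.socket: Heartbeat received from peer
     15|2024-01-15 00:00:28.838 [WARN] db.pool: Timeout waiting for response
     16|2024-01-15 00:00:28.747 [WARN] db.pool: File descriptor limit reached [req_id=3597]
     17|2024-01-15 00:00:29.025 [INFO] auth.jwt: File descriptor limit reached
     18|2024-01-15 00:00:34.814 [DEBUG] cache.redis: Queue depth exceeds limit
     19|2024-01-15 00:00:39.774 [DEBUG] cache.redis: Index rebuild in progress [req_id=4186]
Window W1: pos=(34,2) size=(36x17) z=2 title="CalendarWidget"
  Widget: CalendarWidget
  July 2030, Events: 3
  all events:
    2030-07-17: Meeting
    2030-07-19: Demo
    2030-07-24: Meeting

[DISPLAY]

            ┠──────────────────────────────────┨    
            ┃            July 2030             ┃    
            ┃Mo Tu We Th Fr Sa Su              ┃    
            ┃ 1  2  3  4  5  6  7              ┃    
            ┃ 8  9 10 11 12 13 14              ┃    
            ┃15 16 17* 18 19* 20 21            ┃    
            ┃22 23 24* 25 26 27 28             ┃    
            ┃29 30 31                          ┃    
            ┃                                  ┃    
            ┃                                  ┃    
━━━━━━━┓    ┃                                  ┃    
       ┃    ┃                                  ┃    
───────┨    ┃                                  ┃    
00:01.▲┃    ┃                                  ┃    
00:01.█┃    ┗━━━━━━━━━━━━━━━━━━━━━━━━━━━━━━━━━━┛    
00:01.░┃                                            
00:01.░┃                                            
00:06.░┃                                            
00:09.░┃                                            
00:10.░┃                                            
00:13.░┃                                            
00:15.░┃                                            


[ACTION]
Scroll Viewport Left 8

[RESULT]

                    ┠───────────────────────────────
                    ┃            July 2030          
                    ┃Mo Tu We Th Fr Sa Su           
                    ┃ 1  2  3  4  5  6  7           
                    ┃ 8  9 10 11 12 13 14           
                    ┃15 16 17* 18 19* 20 21         
                    ┃22 23 24* 25 26 27 28          
                    ┃29 30 31                       
                    ┃                               
                    ┃                               
━━━━━━━━━━━━━━━┓    ┃                               
iewer          ┃    ┃                               
───────────────┨    ┃                               
1-15 00:00:01.▲┃    ┃                               
1-15 00:00:01.█┃    ┗━━━━━━━━━━━━━━━━━━━━━━━━━━━━━━━
1-15 00:00:01.░┃                                    
1-15 00:00:01.░┃                                    
1-15 00:00:06.░┃                                    
1-15 00:00:09.░┃                                    
1-15 00:00:10.░┃                                    
1-15 00:00:13.░┃                                    
1-15 00:00:15.░┃                                    


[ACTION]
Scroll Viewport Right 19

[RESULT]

            ┠──────────────────────────────────┨    
            ┃            July 2030             ┃    
            ┃Mo Tu We Th Fr Sa Su              ┃    
            ┃ 1  2  3  4  5  6  7              ┃    
            ┃ 8  9 10 11 12 13 14              ┃    
            ┃15 16 17* 18 19* 20 21            ┃    
            ┃22 23 24* 25 26 27 28             ┃    
            ┃29 30 31                          ┃    
            ┃                                  ┃    
            ┃                                  ┃    
━━━━━━━┓    ┃                                  ┃    
       ┃    ┃                                  ┃    
───────┨    ┃                                  ┃    
00:01.▲┃    ┃                                  ┃    
00:01.█┃    ┗━━━━━━━━━━━━━━━━━━━━━━━━━━━━━━━━━━┛    
00:01.░┃                                            
00:01.░┃                                            
00:06.░┃                                            
00:09.░┃                                            
00:10.░┃                                            
00:13.░┃                                            
00:15.░┃                                            


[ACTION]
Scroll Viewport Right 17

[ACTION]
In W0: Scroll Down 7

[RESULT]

            ┠──────────────────────────────────┨    
            ┃            July 2030             ┃    
            ┃Mo Tu We Th Fr Sa Su              ┃    
            ┃ 1  2  3  4  5  6  7              ┃    
            ┃ 8  9 10 11 12 13 14              ┃    
            ┃15 16 17* 18 19* 20 21            ┃    
            ┃22 23 24* 25 26 27 28             ┃    
            ┃29 30 31                          ┃    
            ┃                                  ┃    
            ┃                                  ┃    
━━━━━━━┓    ┃                                  ┃    
       ┃    ┃                                  ┃    
───────┨    ┃                                  ┃    
00:13.▲┃    ┃                                  ┃    
00:15.░┃    ┗━━━━━━━━━━━━━━━━━━━━━━━━━━━━━━━━━━┛    
00:17.░┃                                            
00:17.░┃                                            
00:20.░┃                                            
00:22.░┃                                            
00:27.░┃                                            
00:28.█┃                                            
00:28.░┃                                            


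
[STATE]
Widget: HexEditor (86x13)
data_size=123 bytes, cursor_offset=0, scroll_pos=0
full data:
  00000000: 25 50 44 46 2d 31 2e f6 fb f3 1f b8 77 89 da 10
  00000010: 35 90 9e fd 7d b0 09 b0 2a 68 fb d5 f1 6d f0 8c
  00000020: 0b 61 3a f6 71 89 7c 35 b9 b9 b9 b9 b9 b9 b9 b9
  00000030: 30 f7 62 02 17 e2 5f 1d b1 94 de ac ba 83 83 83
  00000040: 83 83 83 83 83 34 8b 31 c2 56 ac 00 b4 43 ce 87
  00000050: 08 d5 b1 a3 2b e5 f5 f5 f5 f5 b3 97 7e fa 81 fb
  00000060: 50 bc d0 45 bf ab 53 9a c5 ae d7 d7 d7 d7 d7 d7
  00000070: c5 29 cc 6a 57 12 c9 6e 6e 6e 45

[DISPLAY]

00000000  25 50 44 46 2d 31 2e f6  fb f3 1f b8 77 89 da 10  |%PDF-1......w...|        
00000010  35 90 9e fd 7d b0 09 b0  2a 68 fb d5 f1 6d f0 8c  |5...}...*h...m..|        
00000020  0b 61 3a f6 71 89 7c 35  b9 b9 b9 b9 b9 b9 b9 b9  |.a:.q.|5........|        
00000030  30 f7 62 02 17 e2 5f 1d  b1 94 de ac ba 83 83 83  |0.b..._.........|        
00000040  83 83 83 83 83 34 8b 31  c2 56 ac 00 b4 43 ce 87  |.....4.1.V...C..|        
00000050  08 d5 b1 a3 2b e5 f5 f5  f5 f5 b3 97 7e fa 81 fb  |....+.......~...|        
00000060  50 bc d0 45 bf ab 53 9a  c5 ae d7 d7 d7 d7 d7 d7  |P..E..S.........|        
00000070  c5 29 cc 6a 57 12 c9 6e  6e 6e 45                 |.).jW..nnnE     |        
                                                                                      
                                                                                      
                                                                                      
                                                                                      
                                                                                      


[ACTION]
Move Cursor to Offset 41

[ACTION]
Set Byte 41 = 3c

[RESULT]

00000000  25 50 44 46 2d 31 2e f6  fb f3 1f b8 77 89 da 10  |%PDF-1......w...|        
00000010  35 90 9e fd 7d b0 09 b0  2a 68 fb d5 f1 6d f0 8c  |5...}...*h...m..|        
00000020  0b 61 3a f6 71 89 7c 35  b9 3C b9 b9 b9 b9 b9 b9  |.a:.q.|5.<......|        
00000030  30 f7 62 02 17 e2 5f 1d  b1 94 de ac ba 83 83 83  |0.b..._.........|        
00000040  83 83 83 83 83 34 8b 31  c2 56 ac 00 b4 43 ce 87  |.....4.1.V...C..|        
00000050  08 d5 b1 a3 2b e5 f5 f5  f5 f5 b3 97 7e fa 81 fb  |....+.......~...|        
00000060  50 bc d0 45 bf ab 53 9a  c5 ae d7 d7 d7 d7 d7 d7  |P..E..S.........|        
00000070  c5 29 cc 6a 57 12 c9 6e  6e 6e 45                 |.).jW..nnnE     |        
                                                                                      
                                                                                      
                                                                                      
                                                                                      
                                                                                      


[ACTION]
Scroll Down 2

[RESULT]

00000020  0b 61 3a f6 71 89 7c 35  b9 3C b9 b9 b9 b9 b9 b9  |.a:.q.|5.<......|        
00000030  30 f7 62 02 17 e2 5f 1d  b1 94 de ac ba 83 83 83  |0.b..._.........|        
00000040  83 83 83 83 83 34 8b 31  c2 56 ac 00 b4 43 ce 87  |.....4.1.V...C..|        
00000050  08 d5 b1 a3 2b e5 f5 f5  f5 f5 b3 97 7e fa 81 fb  |....+.......~...|        
00000060  50 bc d0 45 bf ab 53 9a  c5 ae d7 d7 d7 d7 d7 d7  |P..E..S.........|        
00000070  c5 29 cc 6a 57 12 c9 6e  6e 6e 45                 |.).jW..nnnE     |        
                                                                                      
                                                                                      
                                                                                      
                                                                                      
                                                                                      
                                                                                      
                                                                                      


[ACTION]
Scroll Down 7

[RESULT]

00000070  c5 29 cc 6a 57 12 c9 6e  6e 6e 45                 |.).jW..nnnE     |        
                                                                                      
                                                                                      
                                                                                      
                                                                                      
                                                                                      
                                                                                      
                                                                                      
                                                                                      
                                                                                      
                                                                                      
                                                                                      
                                                                                      


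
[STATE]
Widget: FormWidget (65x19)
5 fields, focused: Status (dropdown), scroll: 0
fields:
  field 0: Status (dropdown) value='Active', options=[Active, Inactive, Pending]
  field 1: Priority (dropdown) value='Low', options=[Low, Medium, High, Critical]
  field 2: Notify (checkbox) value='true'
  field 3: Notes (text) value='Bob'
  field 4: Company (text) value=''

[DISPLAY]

> Status:     [Active                                          ▼]
  Priority:   [Low                                             ▼]
  Notify:     [x]                                                
  Notes:      [Bob                                              ]
  Company:    [                                                 ]
                                                                 
                                                                 
                                                                 
                                                                 
                                                                 
                                                                 
                                                                 
                                                                 
                                                                 
                                                                 
                                                                 
                                                                 
                                                                 
                                                                 


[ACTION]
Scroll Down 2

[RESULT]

  Notify:     [x]                                                
  Notes:      [Bob                                              ]
  Company:    [                                                 ]
                                                                 
                                                                 
                                                                 
                                                                 
                                                                 
                                                                 
                                                                 
                                                                 
                                                                 
                                                                 
                                                                 
                                                                 
                                                                 
                                                                 
                                                                 
                                                                 


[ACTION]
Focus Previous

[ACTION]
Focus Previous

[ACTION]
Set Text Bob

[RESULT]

  Notify:     [x]                                                
> Notes:      [Bob                                              ]
  Company:    [                                                 ]
                                                                 
                                                                 
                                                                 
                                                                 
                                                                 
                                                                 
                                                                 
                                                                 
                                                                 
                                                                 
                                                                 
                                                                 
                                                                 
                                                                 
                                                                 
                                                                 


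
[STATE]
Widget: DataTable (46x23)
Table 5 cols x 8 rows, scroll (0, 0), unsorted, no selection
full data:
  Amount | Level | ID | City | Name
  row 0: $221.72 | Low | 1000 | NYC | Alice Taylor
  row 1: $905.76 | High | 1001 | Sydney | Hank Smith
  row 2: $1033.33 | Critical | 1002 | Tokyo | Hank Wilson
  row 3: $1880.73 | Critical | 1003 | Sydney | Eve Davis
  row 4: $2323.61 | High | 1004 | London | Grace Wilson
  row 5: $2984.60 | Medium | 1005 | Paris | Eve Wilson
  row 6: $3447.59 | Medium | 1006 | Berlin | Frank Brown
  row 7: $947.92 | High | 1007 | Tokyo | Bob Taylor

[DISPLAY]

Amount  │Level   │ID  │City  │Name            
────────┼────────┼────┼──────┼────────────    
$221.72 │Low     │1000│NYC   │Alice Taylor    
$905.76 │High    │1001│Sydney│Hank Smith      
$1033.33│Critical│1002│Tokyo │Hank Wilson     
$1880.73│Critical│1003│Sydney│Eve Davis       
$2323.61│High    │1004│London│Grace Wilson    
$2984.60│Medium  │1005│Paris │Eve Wilson      
$3447.59│Medium  │1006│Berlin│Frank Brown     
$947.92 │High    │1007│Tokyo │Bob Taylor      
                                              
                                              
                                              
                                              
                                              
                                              
                                              
                                              
                                              
                                              
                                              
                                              
                                              


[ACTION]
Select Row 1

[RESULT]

Amount  │Level   │ID  │City  │Name            
────────┼────────┼────┼──────┼────────────    
$221.72 │Low     │1000│NYC   │Alice Taylor    
>905.76 │High    │1001│Sydney│Hank Smith      
$1033.33│Critical│1002│Tokyo │Hank Wilson     
$1880.73│Critical│1003│Sydney│Eve Davis       
$2323.61│High    │1004│London│Grace Wilson    
$2984.60│Medium  │1005│Paris │Eve Wilson      
$3447.59│Medium  │1006│Berlin│Frank Brown     
$947.92 │High    │1007│Tokyo │Bob Taylor      
                                              
                                              
                                              
                                              
                                              
                                              
                                              
                                              
                                              
                                              
                                              
                                              
                                              


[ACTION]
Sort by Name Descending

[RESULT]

Amount  │Level   │ID  │City  │Name       ▼    
────────┼────────┼────┼──────┼────────────    
$1033.33│Critical│1002│Tokyo │Hank Wilson     
>905.76 │High    │1001│Sydney│Hank Smith      
$2323.61│High    │1004│London│Grace Wilson    
$3447.59│Medium  │1006│Berlin│Frank Brown     
$2984.60│Medium  │1005│Paris │Eve Wilson      
$1880.73│Critical│1003│Sydney│Eve Davis       
$947.92 │High    │1007│Tokyo │Bob Taylor      
$221.72 │Low     │1000│NYC   │Alice Taylor    
                                              
                                              
                                              
                                              
                                              
                                              
                                              
                                              
                                              
                                              
                                              
                                              
                                              


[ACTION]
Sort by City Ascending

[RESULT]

Amount  │Level   │ID  │City ▲│Name            
────────┼────────┼────┼──────┼────────────    
$3447.59│Medium  │1006│Berlin│Frank Brown     
>2323.61│High    │1004│London│Grace Wilson    
$221.72 │Low     │1000│NYC   │Alice Taylor    
$2984.60│Medium  │1005│Paris │Eve Wilson      
$905.76 │High    │1001│Sydney│Hank Smith      
$1880.73│Critical│1003│Sydney│Eve Davis       
$1033.33│Critical│1002│Tokyo │Hank Wilson     
$947.92 │High    │1007│Tokyo │Bob Taylor      
                                              
                                              
                                              
                                              
                                              
                                              
                                              
                                              
                                              
                                              
                                              
                                              
                                              


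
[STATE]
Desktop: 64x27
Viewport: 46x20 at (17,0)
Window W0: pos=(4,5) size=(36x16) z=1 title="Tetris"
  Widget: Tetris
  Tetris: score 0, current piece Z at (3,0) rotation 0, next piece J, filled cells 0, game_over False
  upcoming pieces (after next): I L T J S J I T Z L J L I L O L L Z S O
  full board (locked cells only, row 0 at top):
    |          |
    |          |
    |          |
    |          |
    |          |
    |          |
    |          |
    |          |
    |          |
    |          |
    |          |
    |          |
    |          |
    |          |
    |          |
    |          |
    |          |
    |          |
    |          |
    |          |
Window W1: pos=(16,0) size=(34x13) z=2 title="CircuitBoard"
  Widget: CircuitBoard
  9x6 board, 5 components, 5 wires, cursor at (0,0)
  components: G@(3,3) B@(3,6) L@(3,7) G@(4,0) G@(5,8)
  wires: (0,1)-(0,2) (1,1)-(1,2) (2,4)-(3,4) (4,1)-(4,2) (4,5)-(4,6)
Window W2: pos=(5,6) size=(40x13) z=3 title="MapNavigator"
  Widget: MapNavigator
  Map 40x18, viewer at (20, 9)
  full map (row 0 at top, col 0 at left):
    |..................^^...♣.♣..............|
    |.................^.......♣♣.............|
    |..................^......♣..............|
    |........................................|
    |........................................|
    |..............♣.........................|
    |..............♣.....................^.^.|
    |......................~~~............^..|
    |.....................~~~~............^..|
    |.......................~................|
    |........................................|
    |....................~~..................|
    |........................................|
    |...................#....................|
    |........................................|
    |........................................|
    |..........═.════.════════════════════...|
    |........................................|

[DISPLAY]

━━━━━━━━━━━━━━━━━━━━━━━━━━━━━━━━┓             
 CircuitBoard                   ┃             
────────────────────────────────┨             
   0 1 2 3 4 5 6 7 8            ┃             
0  [.]  · ─ ·                   ┃             
                                ┃             
━━━━━━━━━━━━━━━━━━━━━━━━━━━┓    ┃             
or                         ┃    ┃             
───────────────────────────┨    ┃             
..♣........................┃    ┃             
..♣.....................^.^┃B   ┃             
..........~~~............^.┃    ┃             
.........~~~~............^.┃━━━━┛             
........@..~...............┃                  
...........................┃                  
........~~.................┃                  
...........................┃                  
.......#...................┃                  
━━━━━━━━━━━━━━━━━━━━━━━━━━━┛                  
                      ┃                       


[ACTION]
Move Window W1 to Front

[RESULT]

━━━━━━━━━━━━━━━━━━━━━━━━━━━━━━━━┓             
 CircuitBoard                   ┃             
────────────────────────────────┨             
   0 1 2 3 4 5 6 7 8            ┃             
0  [.]  · ─ ·                   ┃             
                                ┃             
1       · ─ ·                   ┃             
                                ┃             
2                   ·           ┃             
                    │           ┃             
3               G   ·       B   ┃             
                                ┃             
━━━━━━━━━━━━━━━━━━━━━━━━━━━━━━━━┛             
........@..~...............┃                  
...........................┃                  
........~~.................┃                  
...........................┃                  
.......#...................┃                  
━━━━━━━━━━━━━━━━━━━━━━━━━━━┛                  
                      ┃                       


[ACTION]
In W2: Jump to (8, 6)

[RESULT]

━━━━━━━━━━━━━━━━━━━━━━━━━━━━━━━━┓             
 CircuitBoard                   ┃             
────────────────────────────────┨             
   0 1 2 3 4 5 6 7 8            ┃             
0  [.]  · ─ ·                   ┃             
                                ┃             
1       · ─ ·                   ┃             
                                ┃             
2                   ·           ┃             
                    │           ┃             
3               G   ·       B   ┃             
                                ┃             
━━━━━━━━━━━━━━━━━━━━━━━━━━━━━━━━┛             
........@.....♣............┃                  
......................~~~..┃                  
.....................~~~~..┃                  
.......................~...┃                  
...........................┃                  
━━━━━━━━━━━━━━━━━━━━━━━━━━━┛                  
                      ┃                       


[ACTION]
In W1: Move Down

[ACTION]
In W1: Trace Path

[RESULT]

━━━━━━━━━━━━━━━━━━━━━━━━━━━━━━━━┓             
 CircuitBoard                   ┃             
────────────────────────────────┨             
   0 1 2 3 4 5 6 7 8            ┃             
0       · ─ ·                   ┃             
                                ┃             
1  [.]  · ─ ·                   ┃             
                                ┃             
2                   ·           ┃             
                    │           ┃             
3               G   ·       B   ┃             
                                ┃             
━━━━━━━━━━━━━━━━━━━━━━━━━━━━━━━━┛             
........@.....♣............┃                  
......................~~~..┃                  
.....................~~~~..┃                  
.......................~...┃                  
...........................┃                  
━━━━━━━━━━━━━━━━━━━━━━━━━━━┛                  
                      ┃                       


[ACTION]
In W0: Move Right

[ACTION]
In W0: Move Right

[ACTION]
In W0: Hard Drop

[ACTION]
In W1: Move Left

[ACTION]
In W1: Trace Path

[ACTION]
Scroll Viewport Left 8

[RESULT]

       ┏━━━━━━━━━━━━━━━━━━━━━━━━━━━━━━━━┓     
       ┃ CircuitBoard                   ┃     
       ┠────────────────────────────────┨     
       ┃   0 1 2 3 4 5 6 7 8            ┃     
       ┃0       · ─ ·                   ┃     
━━━━━━━┃                                ┃     
━━━━━━━┃1  [.]  · ─ ·                   ┃     
pNaviga┃                                ┃     
───────┃2                   ·           ┃     
       ┃                    │           ┃     
       ┃3               G   ·       B   ┃     
       ┃                                ┃     
       ┗━━━━━━━━━━━━━━━━━━━━━━━━━━━━━━━━┛     
        ........@.....♣............┃          
        ......................~~~..┃          
        .....................~~~~..┃          
        .......................~...┃          
        ...........................┃          
━━━━━━━━━━━━━━━━━━━━━━━━━━━━━━━━━━━┛          
  ▓▓  │                       ┃               


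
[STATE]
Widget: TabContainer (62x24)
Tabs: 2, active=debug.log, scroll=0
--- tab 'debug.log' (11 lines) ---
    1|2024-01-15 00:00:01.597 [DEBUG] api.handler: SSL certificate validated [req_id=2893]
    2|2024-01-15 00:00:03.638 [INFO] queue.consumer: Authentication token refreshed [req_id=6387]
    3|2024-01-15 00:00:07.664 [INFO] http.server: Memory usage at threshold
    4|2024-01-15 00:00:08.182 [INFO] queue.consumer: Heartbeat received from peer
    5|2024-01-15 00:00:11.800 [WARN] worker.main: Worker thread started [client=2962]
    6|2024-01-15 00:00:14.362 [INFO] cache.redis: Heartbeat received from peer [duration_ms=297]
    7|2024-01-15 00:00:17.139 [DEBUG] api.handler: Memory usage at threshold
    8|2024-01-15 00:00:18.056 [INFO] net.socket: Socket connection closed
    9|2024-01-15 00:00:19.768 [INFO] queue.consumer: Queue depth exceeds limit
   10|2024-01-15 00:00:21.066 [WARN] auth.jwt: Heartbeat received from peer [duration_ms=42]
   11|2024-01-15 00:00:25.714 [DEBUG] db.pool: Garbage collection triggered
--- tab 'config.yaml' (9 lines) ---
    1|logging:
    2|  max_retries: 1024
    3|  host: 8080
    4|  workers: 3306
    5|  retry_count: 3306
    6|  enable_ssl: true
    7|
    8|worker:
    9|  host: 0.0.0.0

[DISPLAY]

[debug.log]│ config.yaml                                      
──────────────────────────────────────────────────────────────
2024-01-15 00:00:01.597 [DEBUG] api.handler: SSL certificate v
2024-01-15 00:00:03.638 [INFO] queue.consumer: Authentication 
2024-01-15 00:00:07.664 [INFO] http.server: Memory usage at th
2024-01-15 00:00:08.182 [INFO] queue.consumer: Heartbeat recei
2024-01-15 00:00:11.800 [WARN] worker.main: Worker thread star
2024-01-15 00:00:14.362 [INFO] cache.redis: Heartbeat received
2024-01-15 00:00:17.139 [DEBUG] api.handler: Memory usage at t
2024-01-15 00:00:18.056 [INFO] net.socket: Socket connection c
2024-01-15 00:00:19.768 [INFO] queue.consumer: Queue depth exc
2024-01-15 00:00:21.066 [WARN] auth.jwt: Heartbeat received fr
2024-01-15 00:00:25.714 [DEBUG] db.pool: Garbage collection tr
                                                              
                                                              
                                                              
                                                              
                                                              
                                                              
                                                              
                                                              
                                                              
                                                              
                                                              


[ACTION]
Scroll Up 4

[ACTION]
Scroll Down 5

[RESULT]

[debug.log]│ config.yaml                                      
──────────────────────────────────────────────────────────────
2024-01-15 00:00:14.362 [INFO] cache.redis: Heartbeat received
2024-01-15 00:00:17.139 [DEBUG] api.handler: Memory usage at t
2024-01-15 00:00:18.056 [INFO] net.socket: Socket connection c
2024-01-15 00:00:19.768 [INFO] queue.consumer: Queue depth exc
2024-01-15 00:00:21.066 [WARN] auth.jwt: Heartbeat received fr
2024-01-15 00:00:25.714 [DEBUG] db.pool: Garbage collection tr
                                                              
                                                              
                                                              
                                                              
                                                              
                                                              
                                                              
                                                              
                                                              
                                                              
                                                              
                                                              
                                                              
                                                              
                                                              
                                                              


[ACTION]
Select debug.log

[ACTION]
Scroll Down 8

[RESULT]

[debug.log]│ config.yaml                                      
──────────────────────────────────────────────────────────────
2024-01-15 00:00:19.768 [INFO] queue.consumer: Queue depth exc
2024-01-15 00:00:21.066 [WARN] auth.jwt: Heartbeat received fr
2024-01-15 00:00:25.714 [DEBUG] db.pool: Garbage collection tr
                                                              
                                                              
                                                              
                                                              
                                                              
                                                              
                                                              
                                                              
                                                              
                                                              
                                                              
                                                              
                                                              
                                                              
                                                              
                                                              
                                                              
                                                              
                                                              


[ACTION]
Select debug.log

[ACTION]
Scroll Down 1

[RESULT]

[debug.log]│ config.yaml                                      
──────────────────────────────────────────────────────────────
2024-01-15 00:00:03.638 [INFO] queue.consumer: Authentication 
2024-01-15 00:00:07.664 [INFO] http.server: Memory usage at th
2024-01-15 00:00:08.182 [INFO] queue.consumer: Heartbeat recei
2024-01-15 00:00:11.800 [WARN] worker.main: Worker thread star
2024-01-15 00:00:14.362 [INFO] cache.redis: Heartbeat received
2024-01-15 00:00:17.139 [DEBUG] api.handler: Memory usage at t
2024-01-15 00:00:18.056 [INFO] net.socket: Socket connection c
2024-01-15 00:00:19.768 [INFO] queue.consumer: Queue depth exc
2024-01-15 00:00:21.066 [WARN] auth.jwt: Heartbeat received fr
2024-01-15 00:00:25.714 [DEBUG] db.pool: Garbage collection tr
                                                              
                                                              
                                                              
                                                              
                                                              
                                                              
                                                              
                                                              
                                                              
                                                              
                                                              
                                                              
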